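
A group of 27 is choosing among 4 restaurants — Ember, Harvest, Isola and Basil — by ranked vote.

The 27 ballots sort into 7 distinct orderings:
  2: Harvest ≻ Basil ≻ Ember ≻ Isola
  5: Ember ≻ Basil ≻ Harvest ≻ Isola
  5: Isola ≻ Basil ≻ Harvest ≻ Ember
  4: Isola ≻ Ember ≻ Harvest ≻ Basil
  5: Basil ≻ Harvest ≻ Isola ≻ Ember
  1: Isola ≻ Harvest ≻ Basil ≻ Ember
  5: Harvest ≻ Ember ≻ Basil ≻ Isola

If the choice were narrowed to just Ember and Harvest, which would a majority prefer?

Harvest

Ballots ranking Ember above Harvest: 5 + 4 = 9.
Ballots ranking Harvest above Ember: 27 − 9 = 18.
Harvest wins the head-to-head 18–9.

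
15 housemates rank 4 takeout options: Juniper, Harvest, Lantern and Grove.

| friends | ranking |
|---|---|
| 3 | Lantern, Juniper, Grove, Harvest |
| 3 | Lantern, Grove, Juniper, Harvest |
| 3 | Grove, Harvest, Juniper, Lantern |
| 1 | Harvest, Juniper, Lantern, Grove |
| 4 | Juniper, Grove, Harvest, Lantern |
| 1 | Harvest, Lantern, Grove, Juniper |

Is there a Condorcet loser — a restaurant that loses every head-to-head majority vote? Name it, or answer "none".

none

Pairwise majorities:
Juniper vs Harvest: Juniper wins 10–5.
Juniper vs Lantern: Juniper, 8–7.
Juniper vs Grove: 3+1+4 = 8 for Juniper, 7 for Grove — Juniper by 8–7.
Harvest vs Lantern: 3+1+4+1 = 9 for Harvest, 6 for Lantern — Harvest by 9–6.
Harvest vs Grove: Grove, 13–2.
Lantern vs Grove: 8 to 7, Lantern.
No restaurant is winless: Juniper beats Harvest; Harvest beats Lantern; Lantern beats Grove; Grove beats Harvest. There is no Condorcet loser.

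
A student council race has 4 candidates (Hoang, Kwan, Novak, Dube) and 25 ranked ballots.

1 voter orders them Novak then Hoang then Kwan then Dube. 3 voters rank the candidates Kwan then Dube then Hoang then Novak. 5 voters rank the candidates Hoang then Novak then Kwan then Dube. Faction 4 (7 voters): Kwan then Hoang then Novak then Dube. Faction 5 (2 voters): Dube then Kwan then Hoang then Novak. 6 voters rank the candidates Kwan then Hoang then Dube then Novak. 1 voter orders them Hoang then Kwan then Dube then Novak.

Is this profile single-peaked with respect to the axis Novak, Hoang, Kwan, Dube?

yes

Axis positions: Novak=1, Hoang=2, Kwan=3, Dube=4.
Faction 1 (peak Novak at position 1): ranking walks positions 1-2-3-4, expanding outward from the peak — single-peaked.
Faction 2 (peak Kwan at position 3): ranking walks positions 3-4-2-1, expanding outward from the peak — single-peaked.
Faction 3 (peak Hoang at position 2): ranking walks positions 2-1-3-4, expanding outward from the peak — single-peaked.
Faction 4 (peak Kwan at position 3): ranking walks positions 3-2-1-4, expanding outward from the peak — single-peaked.
Faction 5 (peak Dube at position 4): ranking walks positions 4-3-2-1, expanding outward from the peak — single-peaked.
Faction 6 (peak Kwan at position 3): ranking walks positions 3-2-4-1, expanding outward from the peak — single-peaked.
Faction 7 (peak Hoang at position 2): ranking walks positions 2-3-4-1, expanding outward from the peak — single-peaked.
Every ranking is single-peaked on this axis.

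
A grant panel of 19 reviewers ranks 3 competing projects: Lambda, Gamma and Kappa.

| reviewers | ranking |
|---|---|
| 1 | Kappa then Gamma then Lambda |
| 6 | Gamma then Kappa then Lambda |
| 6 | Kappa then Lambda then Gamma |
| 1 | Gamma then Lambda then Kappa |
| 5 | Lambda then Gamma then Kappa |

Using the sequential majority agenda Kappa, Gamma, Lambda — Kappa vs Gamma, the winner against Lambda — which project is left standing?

Lambda

Round 1: Kappa vs Gamma — 7–12, Gamma advances.
Round 2: Gamma vs Lambda — 8–11, Lambda advances.
The agenda winner is Lambda.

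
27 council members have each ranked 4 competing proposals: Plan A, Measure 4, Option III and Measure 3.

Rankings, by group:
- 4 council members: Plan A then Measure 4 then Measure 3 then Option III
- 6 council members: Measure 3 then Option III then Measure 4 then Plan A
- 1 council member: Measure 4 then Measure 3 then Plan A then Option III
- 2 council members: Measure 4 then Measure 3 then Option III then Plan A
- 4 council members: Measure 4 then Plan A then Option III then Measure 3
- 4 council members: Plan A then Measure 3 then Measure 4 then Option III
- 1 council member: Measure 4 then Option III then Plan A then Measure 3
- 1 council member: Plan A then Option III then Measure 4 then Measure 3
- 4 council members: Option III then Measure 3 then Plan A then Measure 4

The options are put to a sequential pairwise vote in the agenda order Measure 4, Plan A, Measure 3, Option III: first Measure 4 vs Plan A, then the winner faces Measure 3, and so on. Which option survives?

Measure 3

Round 1: Measure 4 vs Plan A — 14–13, Measure 4 advances.
Round 2: Measure 4 vs Measure 3 — 13–14, Measure 3 advances.
Round 3: Measure 3 vs Option III — 17–10, Measure 3 advances.
Measure 3 survives the agenda.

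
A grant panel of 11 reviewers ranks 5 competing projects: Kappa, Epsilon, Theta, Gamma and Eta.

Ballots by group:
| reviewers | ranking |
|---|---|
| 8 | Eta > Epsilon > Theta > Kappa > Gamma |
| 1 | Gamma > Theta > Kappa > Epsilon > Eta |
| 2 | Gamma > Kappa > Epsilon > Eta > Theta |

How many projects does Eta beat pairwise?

4

Eta against each rival (11 reviewers):
Eta vs Kappa: 8 for Eta, 3 for Kappa — Eta by 8–3.
Eta vs Epsilon: Eta is ranked higher on 8 ballots, Epsilon on 3. Eta wins 8–3.
Eta vs Theta: Eta, 10–1.
Eta vs Gamma: Eta, 8–3.
Eta beats Kappa, Epsilon, Theta, Gamma — 4 pairwise wins.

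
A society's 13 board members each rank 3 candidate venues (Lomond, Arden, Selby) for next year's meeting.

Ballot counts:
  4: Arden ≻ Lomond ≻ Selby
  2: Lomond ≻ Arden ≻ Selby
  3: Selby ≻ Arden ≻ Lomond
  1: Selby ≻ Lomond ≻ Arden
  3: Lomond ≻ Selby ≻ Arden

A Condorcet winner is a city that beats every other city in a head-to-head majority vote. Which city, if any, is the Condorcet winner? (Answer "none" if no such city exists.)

Head-to-head results (13 organisers):
Lomond vs Arden: 2+1+3 = 6 for Lomond, 7 for Arden — Arden by 7–6.
Lomond vs Selby: Lomond is ranked higher on 4+2+3 = 9 ballots, Selby on 4. Lomond wins 9–4.
Arden vs Selby: 6 to 7, Selby.
Every city loses at least once (Lomond loses to Arden; Arden loses to Selby; Selby loses to Lomond). The majority relation contains the cycle Lomond > Selby > Arden > Lomond, so there is no Condorcet winner.

none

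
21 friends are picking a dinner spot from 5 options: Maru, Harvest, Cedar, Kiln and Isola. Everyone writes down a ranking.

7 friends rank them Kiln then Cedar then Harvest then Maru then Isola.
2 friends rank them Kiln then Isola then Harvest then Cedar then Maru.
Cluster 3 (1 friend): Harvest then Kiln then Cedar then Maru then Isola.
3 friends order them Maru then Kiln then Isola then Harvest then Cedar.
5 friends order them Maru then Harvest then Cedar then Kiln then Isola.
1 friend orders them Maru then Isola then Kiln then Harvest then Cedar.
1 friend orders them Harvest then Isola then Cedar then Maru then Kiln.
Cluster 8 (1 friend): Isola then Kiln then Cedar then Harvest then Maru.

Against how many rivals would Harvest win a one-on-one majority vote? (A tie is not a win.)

3

Harvest against each rival (21 friends):
Harvest vs Maru: Harvest, 12–9.
Harvest vs Cedar: 13 to 8, Harvest.
Harvest–Kiln: Kiln 14–7.
Harvest vs Isola: 14 to 7, Harvest.
Harvest beats Maru, Cedar, Isola; loses to Kiln — 3 pairwise wins.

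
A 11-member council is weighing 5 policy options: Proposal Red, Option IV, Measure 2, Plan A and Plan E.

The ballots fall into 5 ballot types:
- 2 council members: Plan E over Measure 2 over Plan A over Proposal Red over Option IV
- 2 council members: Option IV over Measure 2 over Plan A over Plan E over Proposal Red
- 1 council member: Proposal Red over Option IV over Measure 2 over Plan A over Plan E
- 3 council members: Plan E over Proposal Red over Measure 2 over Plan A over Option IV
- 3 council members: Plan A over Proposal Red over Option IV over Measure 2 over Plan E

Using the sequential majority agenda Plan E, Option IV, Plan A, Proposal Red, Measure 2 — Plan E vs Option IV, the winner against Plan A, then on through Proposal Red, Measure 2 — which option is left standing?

Measure 2

Round 1: Plan E vs Option IV — 5–6, Option IV advances.
Round 2: Option IV vs Plan A — 3–8, Plan A advances.
Round 3: Plan A vs Proposal Red — 7–4, Plan A advances.
Round 4: Plan A vs Measure 2 — 3–8, Measure 2 advances.
The agenda winner is Measure 2.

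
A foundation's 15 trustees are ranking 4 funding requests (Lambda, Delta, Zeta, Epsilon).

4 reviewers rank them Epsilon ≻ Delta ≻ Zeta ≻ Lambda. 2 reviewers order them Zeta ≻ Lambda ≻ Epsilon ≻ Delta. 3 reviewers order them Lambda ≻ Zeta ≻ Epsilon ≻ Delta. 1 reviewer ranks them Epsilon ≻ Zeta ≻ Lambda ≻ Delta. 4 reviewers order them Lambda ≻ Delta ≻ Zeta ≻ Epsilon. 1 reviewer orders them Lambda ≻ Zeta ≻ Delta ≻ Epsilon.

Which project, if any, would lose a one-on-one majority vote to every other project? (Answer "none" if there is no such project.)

Pairwise majorities:
Lambda vs Delta: Lambda wins 11–4.
Lambda vs Zeta: Lambda preferred on 3+4+1 = 8 ballots; Lambda wins 8–7.
Lambda–Epsilon: Lambda 10–5.
Delta–Zeta: Delta 8–7.
Delta vs Epsilon: Delta is ranked higher on 4+1 = 5 ballots, Epsilon on 10. Epsilon wins 10–5.
Zeta vs Epsilon: Zeta preferred on 2+3+4+1 = 10 ballots; Zeta wins 10–5.
Each project has at least one pairwise win (Lambda beats Delta; Delta beats Zeta; Zeta beats Epsilon; Epsilon beats Delta) — no Condorcet loser.

none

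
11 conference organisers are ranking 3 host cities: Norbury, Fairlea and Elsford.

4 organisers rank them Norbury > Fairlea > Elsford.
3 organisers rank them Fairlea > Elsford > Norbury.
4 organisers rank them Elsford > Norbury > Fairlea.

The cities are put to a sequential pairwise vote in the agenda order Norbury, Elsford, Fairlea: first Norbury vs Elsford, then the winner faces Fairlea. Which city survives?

Round 1: Norbury vs Elsford — 4–7, Elsford advances.
Round 2: Elsford vs Fairlea — 4–7, Fairlea advances.
The agenda winner is Fairlea.

Fairlea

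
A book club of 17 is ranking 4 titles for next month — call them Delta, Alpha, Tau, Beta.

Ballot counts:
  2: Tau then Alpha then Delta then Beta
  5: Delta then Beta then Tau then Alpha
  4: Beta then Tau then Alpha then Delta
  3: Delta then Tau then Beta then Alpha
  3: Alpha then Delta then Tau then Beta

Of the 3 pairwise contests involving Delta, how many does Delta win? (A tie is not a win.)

2

Delta against each rival (17 members):
Delta vs Alpha: 5+3 = 8 for Delta, 9 for Alpha — Alpha by 9–8.
Delta vs Tau: 11 to 6, Delta.
Delta vs Beta: 13 to 4, Delta.
Delta beats Tau, Beta; loses to Alpha — 2 pairwise wins.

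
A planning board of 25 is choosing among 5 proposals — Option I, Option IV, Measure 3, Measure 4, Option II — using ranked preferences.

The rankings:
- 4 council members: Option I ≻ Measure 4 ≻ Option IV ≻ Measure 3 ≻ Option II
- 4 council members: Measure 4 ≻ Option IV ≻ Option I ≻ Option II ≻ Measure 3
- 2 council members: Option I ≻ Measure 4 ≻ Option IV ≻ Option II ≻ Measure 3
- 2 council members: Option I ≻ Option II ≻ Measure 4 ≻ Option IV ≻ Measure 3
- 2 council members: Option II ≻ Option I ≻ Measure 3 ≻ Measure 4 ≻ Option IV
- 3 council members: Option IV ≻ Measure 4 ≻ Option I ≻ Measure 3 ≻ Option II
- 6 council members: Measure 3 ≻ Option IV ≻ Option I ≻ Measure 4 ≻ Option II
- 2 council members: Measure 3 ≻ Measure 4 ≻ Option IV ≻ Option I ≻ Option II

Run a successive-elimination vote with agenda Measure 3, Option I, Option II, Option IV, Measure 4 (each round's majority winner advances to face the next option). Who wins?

Measure 4

Round 1: Measure 3 vs Option I — 8–17, Option I advances.
Round 2: Option I vs Option II — 23–2, Option I advances.
Round 3: Option I vs Option IV — 10–15, Option IV advances.
Round 4: Option IV vs Measure 4 — 9–16, Measure 4 advances.
Measure 4 survives the agenda.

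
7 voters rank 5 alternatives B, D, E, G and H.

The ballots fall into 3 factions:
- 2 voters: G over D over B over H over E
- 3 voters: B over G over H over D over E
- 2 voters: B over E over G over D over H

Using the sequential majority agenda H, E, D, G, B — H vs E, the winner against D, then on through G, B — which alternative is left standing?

B

Round 1: H vs E — 5–2, H advances.
Round 2: H vs D — 3–4, D advances.
Round 3: D vs G — 0–7, G advances.
Round 4: G vs B — 2–5, B advances.
The agenda winner is B.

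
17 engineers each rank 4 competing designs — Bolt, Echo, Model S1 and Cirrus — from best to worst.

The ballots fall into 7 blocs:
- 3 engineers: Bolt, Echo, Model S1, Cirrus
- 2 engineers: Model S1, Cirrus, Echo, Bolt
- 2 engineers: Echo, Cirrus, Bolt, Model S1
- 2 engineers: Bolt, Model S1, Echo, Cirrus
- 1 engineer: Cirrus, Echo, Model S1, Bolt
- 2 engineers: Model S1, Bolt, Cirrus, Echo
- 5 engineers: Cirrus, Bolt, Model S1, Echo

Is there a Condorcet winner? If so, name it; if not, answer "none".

none

Head-to-head results (17 engineers):
Bolt vs Echo: 12 to 5, Bolt.
Bolt vs Model S1: 12 to 5, Bolt.
Bolt vs Cirrus: Bolt preferred on 3+2+2 = 7 ballots; Cirrus wins 10–7.
Echo vs Model S1: Echo preferred on 3+2+1 = 6 ballots; Model S1 wins 11–6.
Echo vs Cirrus: Echo is ranked higher on 3+2+2 = 7 ballots, Cirrus on 10. Cirrus wins 10–7.
Model S1 vs Cirrus: 3+2+2+2 = 9 for Model S1, 8 for Cirrus — Model S1 by 9–8.
No design is unbeaten: Bolt loses to Cirrus; Echo loses to Bolt; Model S1 loses to Bolt; Cirrus loses to Model S1. In particular Bolt > Model S1 > Cirrus > Bolt is a majority cycle — no Condorcet winner exists.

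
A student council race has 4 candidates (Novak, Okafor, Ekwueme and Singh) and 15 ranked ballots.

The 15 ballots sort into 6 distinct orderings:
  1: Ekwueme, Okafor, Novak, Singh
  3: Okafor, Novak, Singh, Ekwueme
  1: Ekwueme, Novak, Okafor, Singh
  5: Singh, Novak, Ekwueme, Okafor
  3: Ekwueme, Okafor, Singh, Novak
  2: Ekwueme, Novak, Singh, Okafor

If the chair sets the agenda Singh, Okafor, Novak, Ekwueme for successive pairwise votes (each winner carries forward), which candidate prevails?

Round 1: Singh vs Okafor — 7–8, Okafor advances.
Round 2: Okafor vs Novak — 7–8, Novak advances.
Round 3: Novak vs Ekwueme — 8–7, Novak advances.
The agenda winner is Novak.

Novak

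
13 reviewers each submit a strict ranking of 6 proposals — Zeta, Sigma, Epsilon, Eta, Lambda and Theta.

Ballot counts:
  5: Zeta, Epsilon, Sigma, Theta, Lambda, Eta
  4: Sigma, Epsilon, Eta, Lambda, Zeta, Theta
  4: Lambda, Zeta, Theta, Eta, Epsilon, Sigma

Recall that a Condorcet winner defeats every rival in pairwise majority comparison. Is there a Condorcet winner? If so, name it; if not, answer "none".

none

Head-to-head results (13 reviewers):
Zeta–Sigma: Zeta 9–4.
Zeta vs Epsilon: 5+4 = 9 for Zeta, 4 for Epsilon — Zeta by 9–4.
Zeta vs Eta: Zeta is ranked higher on 5+4 = 9 ballots, Eta on 4. Zeta wins 9–4.
Zeta vs Lambda: Lambda, 8–5.
Zeta vs Theta: 13 to 0, Zeta.
Sigma vs Epsilon: Epsilon, 9–4.
Sigma–Eta: Sigma 9–4.
Sigma vs Lambda: 5+4 = 9 for Sigma, 4 for Lambda — Sigma by 9–4.
Sigma vs Theta: 5+4 = 9 for Sigma, 4 for Theta — Sigma by 9–4.
Epsilon vs Eta: 5+4 = 9 for Epsilon, 4 for Eta — Epsilon by 9–4.
Epsilon vs Lambda: 5+4 = 9 for Epsilon, 4 for Lambda — Epsilon by 9–4.
Epsilon vs Theta: 5+4 = 9 for Epsilon, 4 for Theta — Epsilon by 9–4.
Eta–Lambda: Lambda 9–4.
Eta vs Theta: 4 to 9, Theta.
Lambda vs Theta: 8 to 5, Lambda.
Each project drops at least one matchup (Zeta loses to Lambda; Sigma loses to Zeta; Epsilon loses to Zeta; Eta loses to Zeta; Lambda loses to Sigma; Theta loses to Zeta); the cycle Zeta > Sigma > Lambda > Zeta rules out a Condorcet winner.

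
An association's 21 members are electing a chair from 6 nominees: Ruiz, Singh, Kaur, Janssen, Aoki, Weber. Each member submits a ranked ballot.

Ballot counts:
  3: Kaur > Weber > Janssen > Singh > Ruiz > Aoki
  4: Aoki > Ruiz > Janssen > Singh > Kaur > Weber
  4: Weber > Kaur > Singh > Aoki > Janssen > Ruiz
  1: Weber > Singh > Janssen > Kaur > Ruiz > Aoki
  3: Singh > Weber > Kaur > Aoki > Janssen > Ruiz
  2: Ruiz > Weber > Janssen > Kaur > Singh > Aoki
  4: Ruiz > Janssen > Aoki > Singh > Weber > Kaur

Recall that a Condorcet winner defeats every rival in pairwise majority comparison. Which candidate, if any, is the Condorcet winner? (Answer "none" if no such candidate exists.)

none

Head-to-head results (21 voters):
Ruiz vs Singh: Singh, 11–10.
Ruiz–Kaur: Kaur 11–10.
Ruiz vs Janssen: Janssen wins 11–10.
Ruiz vs Aoki: Aoki wins 11–10.
Ruiz–Weber: Weber 11–10.
Singh–Kaur: Singh 12–9.
Singh–Janssen: Janssen 13–8.
Singh–Aoki: Singh 13–8.
Singh vs Weber: Singh, 11–10.
Kaur vs Janssen: Janssen, 11–10.
Kaur–Aoki: Kaur 13–8.
Kaur–Weber: Weber 14–7.
Janssen vs Aoki: Aoki wins 11–10.
Janssen–Weber: Weber 13–8.
Aoki vs Weber: Weber, 13–8.
Each candidate drops at least one matchup (Ruiz loses to Singh; Singh loses to Janssen; Kaur loses to Singh; Janssen loses to Aoki; Aoki loses to Singh; Weber loses to Singh); the cycle Singh → Aoki → Janssen → Singh rules out a Condorcet winner.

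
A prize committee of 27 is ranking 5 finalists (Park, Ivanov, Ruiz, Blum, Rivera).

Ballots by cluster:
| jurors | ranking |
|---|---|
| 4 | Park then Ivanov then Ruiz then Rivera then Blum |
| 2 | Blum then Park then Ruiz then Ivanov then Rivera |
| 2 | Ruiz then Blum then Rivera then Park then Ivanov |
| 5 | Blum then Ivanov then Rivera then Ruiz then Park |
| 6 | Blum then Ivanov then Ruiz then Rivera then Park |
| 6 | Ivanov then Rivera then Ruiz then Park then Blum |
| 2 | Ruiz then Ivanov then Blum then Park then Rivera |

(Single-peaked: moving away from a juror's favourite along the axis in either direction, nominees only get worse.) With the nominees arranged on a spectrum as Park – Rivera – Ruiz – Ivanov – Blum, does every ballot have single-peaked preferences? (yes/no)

no

Axis positions: Park=1, Rivera=2, Ruiz=3, Ivanov=4, Blum=5.
Cluster 1: ranking walks positions 1-4-3-2-5; Ivanov is ranked above Rivera even though Rivera lies between Ivanov and the peak Park on the axis — preferences dip and rise again. Not single-peaked.
Cluster 2: ranking walks positions 5-1-3-4-2; Park is ranked above Ivanov even though Ivanov lies between Park and the peak Blum on the axis — preferences dip and rise again. Not single-peaked.
Cluster 3: ranking walks positions 3-5-2-1-4; Blum is ranked above Ivanov even though Ivanov lies between Blum and the peak Ruiz on the axis — preferences dip and rise again. Not single-peaked.
Cluster 4: ranking walks positions 5-4-2-3-1; Rivera is ranked above Ruiz even though Ruiz lies between Rivera and the peak Blum on the axis — preferences dip and rise again. Not single-peaked.
Cluster 5 (peak Blum at position 5): ranking walks positions 5-4-3-2-1, expanding outward from the peak — single-peaked.
Cluster 6: ranking walks positions 4-2-3-1-5; Rivera is ranked above Ruiz even though Ruiz lies between Rivera and the peak Ivanov on the axis — preferences dip and rise again. Not single-peaked.
Cluster 7: ranking walks positions 3-4-5-1-2; Park is ranked above Rivera even though Rivera lies between Park and the peak Ruiz on the axis — preferences dip and rise again. Not single-peaked.
Cluster 1 violates single-peakedness, so the profile is not single-peaked on this axis.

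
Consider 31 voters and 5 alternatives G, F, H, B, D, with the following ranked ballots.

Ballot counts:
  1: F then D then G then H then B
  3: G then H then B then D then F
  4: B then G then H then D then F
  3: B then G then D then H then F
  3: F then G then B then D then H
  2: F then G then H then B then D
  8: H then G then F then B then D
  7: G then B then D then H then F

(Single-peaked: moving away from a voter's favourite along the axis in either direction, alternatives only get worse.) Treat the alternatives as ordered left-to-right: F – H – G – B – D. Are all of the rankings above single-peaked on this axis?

Axis positions: F=1, H=2, G=3, B=4, D=5.
Ballot type 1: ranking walks positions 1-5-3-2-4; D is ranked above H even though H lies between D and the peak F on the axis — preferences dip and rise again. Not single-peaked.
Ballot type 2 (peak G at position 3): ranking walks positions 3-2-4-5-1, expanding outward from the peak — single-peaked.
Ballot type 3 (peak B at position 4): ranking walks positions 4-3-2-5-1, expanding outward from the peak — single-peaked.
Ballot type 4 (peak B at position 4): ranking walks positions 4-3-5-2-1, expanding outward from the peak — single-peaked.
Ballot type 5: ranking walks positions 1-3-4-5-2; G is ranked above H even though H lies between G and the peak F on the axis — preferences dip and rise again. Not single-peaked.
Ballot type 6: ranking walks positions 1-3-2-4-5; G is ranked above H even though H lies between G and the peak F on the axis — preferences dip and rise again. Not single-peaked.
Ballot type 7 (peak H at position 2): ranking walks positions 2-3-1-4-5, expanding outward from the peak — single-peaked.
Ballot type 8 (peak G at position 3): ranking walks positions 3-4-5-2-1, expanding outward from the peak — single-peaked.
Ballot type 1 violates single-peakedness, so the profile is not single-peaked on this axis.

no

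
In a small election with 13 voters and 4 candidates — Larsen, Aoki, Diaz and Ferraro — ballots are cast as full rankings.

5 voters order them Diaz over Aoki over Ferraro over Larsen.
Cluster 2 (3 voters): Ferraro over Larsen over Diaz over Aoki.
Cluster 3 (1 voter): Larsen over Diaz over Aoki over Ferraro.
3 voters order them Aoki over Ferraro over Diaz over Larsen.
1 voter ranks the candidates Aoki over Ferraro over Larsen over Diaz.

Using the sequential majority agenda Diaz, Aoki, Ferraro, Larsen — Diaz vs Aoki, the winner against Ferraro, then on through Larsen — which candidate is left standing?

Round 1: Diaz vs Aoki — 9–4, Diaz advances.
Round 2: Diaz vs Ferraro — 6–7, Ferraro advances.
Round 3: Ferraro vs Larsen — 12–1, Ferraro advances.
Ferraro survives the agenda.

Ferraro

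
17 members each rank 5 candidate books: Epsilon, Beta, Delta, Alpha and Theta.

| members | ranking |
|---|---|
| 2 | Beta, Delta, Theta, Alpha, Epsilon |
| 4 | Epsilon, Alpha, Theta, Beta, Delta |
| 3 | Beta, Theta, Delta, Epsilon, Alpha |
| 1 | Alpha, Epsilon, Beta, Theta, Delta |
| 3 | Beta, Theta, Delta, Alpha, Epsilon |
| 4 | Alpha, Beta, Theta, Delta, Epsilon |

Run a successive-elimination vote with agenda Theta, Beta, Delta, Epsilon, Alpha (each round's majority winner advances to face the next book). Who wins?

Round 1: Theta vs Beta — 4–13, Beta advances.
Round 2: Beta vs Delta — 17–0, Beta advances.
Round 3: Beta vs Epsilon — 12–5, Beta advances.
Round 4: Beta vs Alpha — 8–9, Alpha advances.
Alpha survives the agenda.

Alpha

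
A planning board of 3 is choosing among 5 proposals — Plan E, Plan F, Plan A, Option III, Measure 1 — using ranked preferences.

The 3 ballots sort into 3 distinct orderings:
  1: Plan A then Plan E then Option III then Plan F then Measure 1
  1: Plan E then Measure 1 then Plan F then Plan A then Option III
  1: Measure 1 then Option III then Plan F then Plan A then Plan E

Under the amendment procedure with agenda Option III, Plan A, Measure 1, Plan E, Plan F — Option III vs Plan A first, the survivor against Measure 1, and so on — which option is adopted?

Plan E

Round 1: Option III vs Plan A — 1–2, Plan A advances.
Round 2: Plan A vs Measure 1 — 1–2, Measure 1 advances.
Round 3: Measure 1 vs Plan E — 1–2, Plan E advances.
Round 4: Plan E vs Plan F — 2–1, Plan E advances.
Plan E survives the agenda.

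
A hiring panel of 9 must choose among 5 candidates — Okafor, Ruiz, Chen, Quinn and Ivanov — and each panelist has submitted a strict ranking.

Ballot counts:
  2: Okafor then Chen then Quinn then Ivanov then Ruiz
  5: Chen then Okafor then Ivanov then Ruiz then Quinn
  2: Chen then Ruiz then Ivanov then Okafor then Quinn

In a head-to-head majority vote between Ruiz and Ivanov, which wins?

Ivanov

Ballots ranking Ruiz above Ivanov: 2.
Ballots ranking Ivanov above Ruiz: 9 − 2 = 7.
Ivanov wins the head-to-head 7–2.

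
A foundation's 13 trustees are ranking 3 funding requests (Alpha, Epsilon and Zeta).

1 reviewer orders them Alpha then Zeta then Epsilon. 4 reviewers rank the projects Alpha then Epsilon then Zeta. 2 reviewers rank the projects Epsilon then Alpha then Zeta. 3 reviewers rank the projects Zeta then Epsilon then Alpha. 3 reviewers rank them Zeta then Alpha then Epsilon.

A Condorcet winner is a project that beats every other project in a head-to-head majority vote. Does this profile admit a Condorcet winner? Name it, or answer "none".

Check each pair by majority over 13 ballots:
Alpha vs Epsilon: 8 to 5, Alpha.
Alpha vs Zeta: Alpha is ranked higher on 1+4+2 = 7 ballots, Zeta on 6. Alpha wins 7–6.
Epsilon vs Zeta: 4+2 = 6 for Epsilon, 7 for Zeta — Zeta by 7–6.
Alpha beats each of Epsilon, Zeta — Alpha is the Condorcet winner.

Alpha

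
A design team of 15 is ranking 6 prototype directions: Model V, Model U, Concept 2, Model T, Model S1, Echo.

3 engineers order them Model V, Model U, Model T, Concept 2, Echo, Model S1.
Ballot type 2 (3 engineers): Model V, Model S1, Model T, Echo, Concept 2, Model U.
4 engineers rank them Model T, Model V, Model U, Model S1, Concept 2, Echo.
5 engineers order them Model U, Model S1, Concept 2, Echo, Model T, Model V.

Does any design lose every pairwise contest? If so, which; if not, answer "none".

Echo

Head-to-head results (15 engineers):
Model V vs Model U: Model V preferred on 3+3+4 = 10 ballots; Model V wins 10–5.
Model V vs Concept 2: Model V is ranked higher on 3+3+4 = 10 ballots, Concept 2 on 5. Model V wins 10–5.
Model V vs Model T: Model V preferred on 3+3 = 6 ballots; Model T wins 9–6.
Model V vs Model S1: Model V is ranked higher on 3+3+4 = 10 ballots, Model S1 on 5. Model V wins 10–5.
Model V vs Echo: 10 to 5, Model V.
Model U vs Concept 2: Model U preferred on 3+4+5 = 12 ballots; Model U wins 12–3.
Model U vs Model T: 8 to 7, Model U.
Model U vs Model S1: 3+4+5 = 12 for Model U, 3 for Model S1 — Model U by 12–3.
Model U vs Echo: Model U is ranked higher on 3+4+5 = 12 ballots, Echo on 3. Model U wins 12–3.
Concept 2 vs Model T: Model T, 10–5.
Concept 2 vs Model S1: Model S1, 12–3.
Concept 2 vs Echo: 3+4+5 = 12 for Concept 2, 3 for Echo — Concept 2 by 12–3.
Model T vs Model S1: 7 to 8, Model S1.
Model T vs Echo: Model T, 10–5.
Model S1 vs Echo: Model S1 wins 12–3.
Echo is beaten in every head-to-head and is the Condorcet loser.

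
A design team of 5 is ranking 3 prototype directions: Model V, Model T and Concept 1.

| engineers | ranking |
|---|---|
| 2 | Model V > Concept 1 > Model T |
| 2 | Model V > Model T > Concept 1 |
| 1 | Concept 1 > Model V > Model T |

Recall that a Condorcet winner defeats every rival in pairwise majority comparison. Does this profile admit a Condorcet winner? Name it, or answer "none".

Model V

Check each pair by majority over 5 ballots:
Model V vs Model T: Model V, 5–0.
Model V vs Concept 1: Model V preferred on 2+2 = 4 ballots; Model V wins 4–1.
Model T vs Concept 1: Concept 1 wins 3–2.
Model V beats each of Model T, Concept 1 — Model V is the Condorcet winner.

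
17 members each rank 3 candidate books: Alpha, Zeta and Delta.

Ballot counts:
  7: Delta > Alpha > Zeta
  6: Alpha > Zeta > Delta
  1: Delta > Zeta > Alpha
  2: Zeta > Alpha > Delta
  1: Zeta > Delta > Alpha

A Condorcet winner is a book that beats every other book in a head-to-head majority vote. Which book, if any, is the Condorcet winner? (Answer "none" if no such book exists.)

none

Check each pair by majority over 17 ballots:
Alpha vs Zeta: Alpha preferred on 7+6 = 13 ballots; Alpha wins 13–4.
Alpha vs Delta: 8 to 9, Delta.
Zeta vs Delta: Zeta is ranked higher on 6+2+1 = 9 ballots, Delta on 8. Zeta wins 9–8.
Each book drops at least one matchup (Alpha loses to Delta; Zeta loses to Alpha; Delta loses to Zeta); the cycle Alpha > Zeta > Delta > Alpha rules out a Condorcet winner.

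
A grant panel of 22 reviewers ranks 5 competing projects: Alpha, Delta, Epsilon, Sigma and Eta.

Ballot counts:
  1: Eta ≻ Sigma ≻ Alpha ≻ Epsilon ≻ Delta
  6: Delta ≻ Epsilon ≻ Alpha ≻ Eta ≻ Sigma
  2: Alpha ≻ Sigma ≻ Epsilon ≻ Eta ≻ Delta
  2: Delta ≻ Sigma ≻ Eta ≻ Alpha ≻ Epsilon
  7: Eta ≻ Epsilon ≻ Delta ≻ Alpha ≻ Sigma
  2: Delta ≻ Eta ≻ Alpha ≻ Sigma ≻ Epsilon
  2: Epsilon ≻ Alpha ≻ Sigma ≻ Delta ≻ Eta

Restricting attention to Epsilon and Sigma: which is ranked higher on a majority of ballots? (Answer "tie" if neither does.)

Epsilon

Ballots ranking Epsilon above Sigma: 6 + 7 + 2 = 15.
Ballots ranking Sigma above Epsilon: 22 − 15 = 7.
Epsilon wins the head-to-head 15–7.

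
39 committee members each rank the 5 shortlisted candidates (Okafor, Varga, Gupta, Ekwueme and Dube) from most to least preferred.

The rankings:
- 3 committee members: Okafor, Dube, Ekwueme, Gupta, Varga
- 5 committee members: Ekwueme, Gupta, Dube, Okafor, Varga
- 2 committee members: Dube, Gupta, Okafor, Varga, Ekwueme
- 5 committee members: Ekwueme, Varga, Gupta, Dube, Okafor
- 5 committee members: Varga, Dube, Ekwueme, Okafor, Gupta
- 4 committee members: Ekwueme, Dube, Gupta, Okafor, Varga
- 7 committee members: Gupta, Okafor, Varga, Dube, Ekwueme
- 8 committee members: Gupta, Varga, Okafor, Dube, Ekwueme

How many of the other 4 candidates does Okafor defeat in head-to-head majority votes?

2

Okafor against each rival (39 committee members):
Okafor–Varga: Okafor 21–18.
Okafor vs Gupta: 3+5 = 8 for Okafor, 31 for Gupta — Gupta by 31–8.
Okafor vs Ekwueme: 3+2+7+8 = 20 for Okafor, 19 for Ekwueme — Okafor by 20–19.
Okafor vs Dube: Dube, 21–18.
Okafor beats Varga, Ekwueme; loses to Gupta, Dube — 2 pairwise wins.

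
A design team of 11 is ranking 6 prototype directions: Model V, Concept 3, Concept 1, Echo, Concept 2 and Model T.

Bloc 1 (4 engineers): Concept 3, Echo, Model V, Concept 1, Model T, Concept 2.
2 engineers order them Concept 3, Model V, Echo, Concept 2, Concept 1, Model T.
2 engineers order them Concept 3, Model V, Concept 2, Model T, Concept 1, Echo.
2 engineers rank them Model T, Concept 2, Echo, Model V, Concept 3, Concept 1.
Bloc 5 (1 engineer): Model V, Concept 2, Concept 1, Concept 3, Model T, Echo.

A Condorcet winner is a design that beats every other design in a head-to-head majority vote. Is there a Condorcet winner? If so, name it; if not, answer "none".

Concept 3

Pairwise majorities:
Model V vs Concept 3: Concept 3 wins 8–3.
Model V vs Concept 1: Model V wins 11–0.
Model V vs Echo: Echo wins 6–5.
Model V vs Concept 2: Model V, 9–2.
Model V vs Model T: Model V, 9–2.
Concept 3 vs Concept 1: Concept 3, 10–1.
Concept 3–Echo: Concept 3 9–2.
Concept 3–Concept 2: Concept 3 8–3.
Concept 3–Model T: Concept 3 9–2.
Concept 1 vs Echo: Echo, 8–3.
Concept 1 vs Concept 2: Concept 2 wins 7–4.
Concept 1–Model T: Concept 1 7–4.
Echo–Concept 2: Echo 6–5.
Echo–Model T: Echo 6–5.
Concept 2 vs Model T: Model T wins 6–5.
Concept 3 wins every pairwise contest, so Concept 3 is the Condorcet winner.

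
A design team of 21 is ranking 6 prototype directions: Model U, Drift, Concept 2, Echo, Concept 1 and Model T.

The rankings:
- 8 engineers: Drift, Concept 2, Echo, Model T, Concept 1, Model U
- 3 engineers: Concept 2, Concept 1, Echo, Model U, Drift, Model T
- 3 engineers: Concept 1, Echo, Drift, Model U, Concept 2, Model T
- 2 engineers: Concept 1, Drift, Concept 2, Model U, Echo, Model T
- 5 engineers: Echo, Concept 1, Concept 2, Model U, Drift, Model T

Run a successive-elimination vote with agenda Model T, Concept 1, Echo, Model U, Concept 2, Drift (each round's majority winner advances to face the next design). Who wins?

Round 1: Model T vs Concept 1 — 8–13, Concept 1 advances.
Round 2: Concept 1 vs Echo — 8–13, Echo advances.
Round 3: Echo vs Model U — 19–2, Echo advances.
Round 4: Echo vs Concept 2 — 8–13, Concept 2 advances.
Round 5: Concept 2 vs Drift — 8–13, Drift advances.
Drift survives the agenda.

Drift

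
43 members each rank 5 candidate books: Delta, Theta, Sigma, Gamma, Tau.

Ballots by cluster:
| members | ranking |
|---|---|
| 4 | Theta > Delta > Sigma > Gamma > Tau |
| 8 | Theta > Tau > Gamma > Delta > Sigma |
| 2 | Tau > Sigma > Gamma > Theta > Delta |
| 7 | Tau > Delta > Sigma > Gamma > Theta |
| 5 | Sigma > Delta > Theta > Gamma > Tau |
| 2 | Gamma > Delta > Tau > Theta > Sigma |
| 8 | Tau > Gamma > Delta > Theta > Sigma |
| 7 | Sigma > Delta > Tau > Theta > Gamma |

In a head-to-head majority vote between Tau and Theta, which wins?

Ballots ranking Tau above Theta: 2 + 7 + 2 + 8 + 7 = 26.
Ballots ranking Theta above Tau: 43 − 26 = 17.
Tau wins the head-to-head 26–17.

Tau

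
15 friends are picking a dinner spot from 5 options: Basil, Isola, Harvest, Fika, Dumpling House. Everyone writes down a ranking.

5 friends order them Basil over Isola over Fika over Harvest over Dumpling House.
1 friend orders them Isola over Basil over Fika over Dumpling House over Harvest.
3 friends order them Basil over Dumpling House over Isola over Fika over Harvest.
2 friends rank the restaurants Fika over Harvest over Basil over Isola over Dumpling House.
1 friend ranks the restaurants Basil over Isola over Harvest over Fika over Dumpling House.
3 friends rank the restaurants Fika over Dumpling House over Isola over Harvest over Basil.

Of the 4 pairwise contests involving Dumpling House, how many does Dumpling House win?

Dumpling House against each rival (15 friends):
Dumpling House vs Basil: Basil, 12–3.
Dumpling House–Isola: Isola 9–6.
Dumpling House–Harvest: Harvest 8–7.
Dumpling House vs Fika: 3 to 12, Fika.
Dumpling House beats no one; loses to Basil, Isola, Harvest, Fika — 0 pairwise wins.

0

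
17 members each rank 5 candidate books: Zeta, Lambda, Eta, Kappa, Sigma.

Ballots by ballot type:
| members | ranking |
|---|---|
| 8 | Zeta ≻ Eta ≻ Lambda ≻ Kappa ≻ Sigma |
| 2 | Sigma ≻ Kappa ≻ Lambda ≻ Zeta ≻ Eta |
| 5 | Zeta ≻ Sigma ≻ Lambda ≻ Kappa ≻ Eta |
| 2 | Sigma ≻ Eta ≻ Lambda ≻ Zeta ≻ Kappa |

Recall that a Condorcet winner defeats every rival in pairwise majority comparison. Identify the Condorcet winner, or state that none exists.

Check each pair by majority over 17 ballots:
Zeta vs Lambda: 8+5 = 13 for Zeta, 4 for Lambda — Zeta by 13–4.
Zeta vs Eta: Zeta wins 15–2.
Zeta vs Kappa: Zeta preferred on 8+5+2 = 15 ballots; Zeta wins 15–2.
Zeta vs Sigma: Zeta wins 13–4.
Lambda vs Eta: 7 to 10, Eta.
Lambda vs Kappa: Lambda preferred on 8+5+2 = 15 ballots; Lambda wins 15–2.
Lambda–Sigma: Sigma 9–8.
Eta–Kappa: Eta 10–7.
Eta–Sigma: Sigma 9–8.
Kappa–Sigma: Sigma 9–8.
Only Zeta has no losses; Zeta is the Condorcet winner.

Zeta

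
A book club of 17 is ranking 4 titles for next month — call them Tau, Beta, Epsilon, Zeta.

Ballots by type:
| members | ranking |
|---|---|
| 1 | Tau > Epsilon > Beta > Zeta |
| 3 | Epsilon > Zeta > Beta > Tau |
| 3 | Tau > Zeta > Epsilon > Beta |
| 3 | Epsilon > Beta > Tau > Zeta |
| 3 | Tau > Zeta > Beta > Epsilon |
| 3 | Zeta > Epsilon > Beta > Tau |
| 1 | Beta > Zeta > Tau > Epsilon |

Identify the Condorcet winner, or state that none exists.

Check each pair by majority over 17 ballots:
Tau vs Beta: Beta wins 10–7.
Tau vs Epsilon: Epsilon, 9–8.
Tau–Zeta: Tau 10–7.
Beta vs Epsilon: Epsilon wins 13–4.
Beta vs Zeta: Zeta, 12–5.
Epsilon–Zeta: Zeta 10–7.
No book is unbeaten: Tau loses to Beta; Beta loses to Epsilon; Epsilon loses to Zeta; Zeta loses to Tau. In particular Tau → Zeta → Beta → Tau is a majority cycle — no Condorcet winner exists.

none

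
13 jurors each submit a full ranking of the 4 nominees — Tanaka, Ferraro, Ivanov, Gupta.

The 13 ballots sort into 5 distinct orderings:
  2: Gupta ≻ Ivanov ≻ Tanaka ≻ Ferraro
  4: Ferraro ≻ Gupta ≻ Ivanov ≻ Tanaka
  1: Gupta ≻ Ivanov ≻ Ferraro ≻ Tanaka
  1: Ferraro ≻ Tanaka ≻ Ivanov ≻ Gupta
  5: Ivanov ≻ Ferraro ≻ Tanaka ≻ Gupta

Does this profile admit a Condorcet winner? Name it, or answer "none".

Pairwise majorities:
Tanaka vs Ferraro: 2 for Tanaka, 11 for Ferraro — Ferraro by 11–2.
Tanaka vs Ivanov: 1 for Tanaka, 12 for Ivanov — Ivanov by 12–1.
Tanaka vs Gupta: Tanaka preferred on 1+5 = 6 ballots; Gupta wins 7–6.
Ferraro vs Ivanov: 5 to 8, Ivanov.
Ferraro vs Gupta: 10 to 3, Ferraro.
Ivanov vs Gupta: Ivanov preferred on 1+5 = 6 ballots; Gupta wins 7–6.
No nominee is unbeaten: Tanaka loses to Ferraro; Ferraro loses to Ivanov; Ivanov loses to Gupta; Gupta loses to Ferraro. In particular Ferraro beats Gupta beats Ivanov beats Ferraro is a majority cycle — no Condorcet winner exists.

none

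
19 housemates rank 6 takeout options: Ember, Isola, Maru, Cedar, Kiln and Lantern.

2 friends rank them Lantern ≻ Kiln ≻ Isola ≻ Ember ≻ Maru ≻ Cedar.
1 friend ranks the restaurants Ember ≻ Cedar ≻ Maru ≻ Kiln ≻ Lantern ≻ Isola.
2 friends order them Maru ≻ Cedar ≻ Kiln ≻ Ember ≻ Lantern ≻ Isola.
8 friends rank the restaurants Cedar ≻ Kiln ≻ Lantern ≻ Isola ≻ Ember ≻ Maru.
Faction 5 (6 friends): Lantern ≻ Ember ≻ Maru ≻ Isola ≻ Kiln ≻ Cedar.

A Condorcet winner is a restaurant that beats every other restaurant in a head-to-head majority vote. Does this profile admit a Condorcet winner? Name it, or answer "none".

Pairwise majorities:
Ember vs Isola: Isola, 10–9.
Ember vs Maru: Ember wins 17–2.
Ember vs Cedar: Cedar wins 10–9.
Ember vs Kiln: Kiln, 12–7.
Ember–Lantern: Lantern 16–3.
Isola vs Maru: Isola, 10–9.
Isola vs Cedar: Cedar, 11–8.
Isola–Kiln: Kiln 13–6.
Isola–Lantern: Lantern 19–0.
Maru vs Cedar: Maru wins 10–9.
Maru vs Kiln: Kiln, 10–9.
Maru–Lantern: Lantern 16–3.
Cedar vs Kiln: Cedar, 11–8.
Cedar vs Lantern: Cedar wins 11–8.
Kiln–Lantern: Kiln 11–8.
No restaurant is unbeaten: Ember loses to Isola; Isola loses to Cedar; Maru loses to Ember; Cedar loses to Maru; Kiln loses to Cedar; Lantern loses to Cedar. In particular Ember → Maru → Cedar → Ember is a majority cycle — no Condorcet winner exists.

none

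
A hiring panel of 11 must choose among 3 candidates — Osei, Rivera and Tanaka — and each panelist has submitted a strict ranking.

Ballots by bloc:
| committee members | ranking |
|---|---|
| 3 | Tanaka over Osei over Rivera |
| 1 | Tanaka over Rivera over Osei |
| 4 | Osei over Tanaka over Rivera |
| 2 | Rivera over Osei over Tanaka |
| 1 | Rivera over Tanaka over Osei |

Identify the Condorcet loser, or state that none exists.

Rivera

Head-to-head results (11 committee members):
Osei vs Rivera: Osei, 7–4.
Osei vs Tanaka: Osei wins 6–5.
Rivera vs Tanaka: Rivera preferred on 2+1 = 3 ballots; Tanaka wins 8–3.
Rivera loses to every other candidate — it is the Condorcet loser.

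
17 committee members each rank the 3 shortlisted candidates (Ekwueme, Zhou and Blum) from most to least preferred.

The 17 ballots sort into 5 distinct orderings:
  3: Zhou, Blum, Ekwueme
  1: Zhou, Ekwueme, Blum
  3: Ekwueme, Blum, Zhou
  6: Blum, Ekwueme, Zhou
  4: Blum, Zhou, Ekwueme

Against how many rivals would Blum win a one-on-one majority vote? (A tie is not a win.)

2

Blum against each rival (17 committee members):
Blum vs Ekwueme: Blum, 13–4.
Blum vs Zhou: Blum is ranked higher on 3+6+4 = 13 ballots, Zhou on 4. Blum wins 13–4.
Blum beats Ekwueme, Zhou — 2 pairwise wins.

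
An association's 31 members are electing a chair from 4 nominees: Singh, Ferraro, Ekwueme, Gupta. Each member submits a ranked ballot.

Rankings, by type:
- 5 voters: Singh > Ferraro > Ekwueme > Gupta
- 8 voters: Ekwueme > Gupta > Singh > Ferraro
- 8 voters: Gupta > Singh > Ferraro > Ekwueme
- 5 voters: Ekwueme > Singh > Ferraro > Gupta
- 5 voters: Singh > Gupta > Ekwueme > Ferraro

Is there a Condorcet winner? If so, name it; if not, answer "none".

none

Pairwise majorities:
Singh–Ferraro: Singh 31–0.
Singh–Ekwueme: Singh 18–13.
Singh vs Gupta: 5+5+5 = 15 for Singh, 16 for Gupta — Gupta by 16–15.
Ferraro vs Ekwueme: Ferraro preferred on 5+8 = 13 ballots; Ekwueme wins 18–13.
Ferraro vs Gupta: Gupta, 21–10.
Ekwueme vs Gupta: Ekwueme preferred on 5+8+5 = 18 ballots; Ekwueme wins 18–13.
No candidate is unbeaten: Singh loses to Gupta; Ferraro loses to Singh; Ekwueme loses to Singh; Gupta loses to Ekwueme. In particular Singh beats Ekwueme beats Gupta beats Singh is a majority cycle — no Condorcet winner exists.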